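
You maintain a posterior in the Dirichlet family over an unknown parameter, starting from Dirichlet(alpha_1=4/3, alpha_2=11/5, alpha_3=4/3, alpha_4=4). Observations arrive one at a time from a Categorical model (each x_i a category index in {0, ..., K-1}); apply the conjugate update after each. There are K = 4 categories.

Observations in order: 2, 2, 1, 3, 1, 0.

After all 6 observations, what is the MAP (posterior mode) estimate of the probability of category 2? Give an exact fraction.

obs 1: x=2 → posterior Dirichlet(4/3, 11/5, 7/3, 4)
obs 2: x=2 → posterior Dirichlet(4/3, 11/5, 10/3, 4)
obs 3: x=1 → posterior Dirichlet(4/3, 16/5, 10/3, 4)
obs 4: x=3 → posterior Dirichlet(4/3, 16/5, 10/3, 5)
obs 5: x=1 → posterior Dirichlet(4/3, 21/5, 10/3, 5)
obs 6: x=0 → posterior Dirichlet(7/3, 21/5, 10/3, 5)

35/163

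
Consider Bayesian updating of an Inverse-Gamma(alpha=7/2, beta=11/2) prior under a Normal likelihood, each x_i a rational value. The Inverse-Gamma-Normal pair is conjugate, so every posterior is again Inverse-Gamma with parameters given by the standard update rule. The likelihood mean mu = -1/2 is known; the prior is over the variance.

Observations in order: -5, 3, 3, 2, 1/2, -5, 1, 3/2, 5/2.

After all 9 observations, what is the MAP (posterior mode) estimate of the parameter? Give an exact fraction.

obs 1: x=-5 → posterior Inverse-Gamma(4, 125/8)
obs 2: x=3 → posterior Inverse-Gamma(9/2, 87/4)
obs 3: x=3 → posterior Inverse-Gamma(5, 223/8)
obs 4: x=2 → posterior Inverse-Gamma(11/2, 31)
obs 5: x=1/2 → posterior Inverse-Gamma(6, 63/2)
obs 6: x=-5 → posterior Inverse-Gamma(13/2, 333/8)
obs 7: x=1 → posterior Inverse-Gamma(7, 171/4)
obs 8: x=3/2 → posterior Inverse-Gamma(15/2, 179/4)
obs 9: x=5/2 → posterior Inverse-Gamma(8, 197/4)

197/36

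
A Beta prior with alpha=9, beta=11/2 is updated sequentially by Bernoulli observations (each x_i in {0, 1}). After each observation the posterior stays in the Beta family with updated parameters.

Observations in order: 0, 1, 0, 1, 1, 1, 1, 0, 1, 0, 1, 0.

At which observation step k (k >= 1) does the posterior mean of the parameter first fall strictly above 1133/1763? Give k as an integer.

obs 1: x=0 → posterior Beta(9, 13/2)
obs 2: x=1 → posterior Beta(10, 13/2)
obs 3: x=0 → posterior Beta(10, 15/2)
obs 4: x=1 → posterior Beta(11, 15/2)
obs 5: x=1 → posterior Beta(12, 15/2)
obs 6: x=1 → posterior Beta(13, 15/2)
obs 7: x=1 → posterior Beta(14, 15/2)
obs 8: x=0 → posterior Beta(14, 17/2)
obs 9: x=1 → posterior Beta(15, 17/2)
obs 10: x=0 → posterior Beta(15, 19/2)
obs 11: x=1 → posterior Beta(16, 19/2)
obs 12: x=0 → posterior Beta(16, 21/2)

k = 7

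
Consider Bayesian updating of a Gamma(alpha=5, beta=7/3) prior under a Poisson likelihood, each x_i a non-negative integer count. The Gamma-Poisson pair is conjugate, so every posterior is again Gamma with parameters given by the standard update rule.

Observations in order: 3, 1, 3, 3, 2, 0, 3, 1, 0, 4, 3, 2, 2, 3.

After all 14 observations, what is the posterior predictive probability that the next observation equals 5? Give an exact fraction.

obs 1: x=3 → posterior Gamma(8, 10/3)
obs 2: x=1 → posterior Gamma(9, 13/3)
obs 3: x=3 → posterior Gamma(12, 16/3)
obs 4: x=3 → posterior Gamma(15, 19/3)
obs 5: x=2 → posterior Gamma(17, 22/3)
obs 6: x=0 → posterior Gamma(17, 25/3)
obs 7: x=3 → posterior Gamma(20, 28/3)
obs 8: x=1 → posterior Gamma(21, 31/3)
obs 9: x=0 → posterior Gamma(21, 34/3)
obs 10: x=4 → posterior Gamma(25, 37/3)
obs 11: x=3 → posterior Gamma(28, 40/3)
obs 12: x=2 → posterior Gamma(30, 43/3)
obs 13: x=2 → posterior Gamma(32, 46/3)
obs 14: x=3 → posterior Gamma(35, 49/3)

1544418335842969529916243139648827038399997801367874978028724847523/33588483263160926168270677934340842021460549226473528221856276938752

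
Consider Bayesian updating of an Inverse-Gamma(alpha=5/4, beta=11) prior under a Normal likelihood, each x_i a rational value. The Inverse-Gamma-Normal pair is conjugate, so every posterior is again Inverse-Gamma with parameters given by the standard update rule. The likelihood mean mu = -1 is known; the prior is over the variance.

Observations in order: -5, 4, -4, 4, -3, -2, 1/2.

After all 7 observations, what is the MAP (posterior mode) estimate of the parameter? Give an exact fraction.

obs 1: x=-5 → posterior Inverse-Gamma(7/4, 19)
obs 2: x=4 → posterior Inverse-Gamma(9/4, 63/2)
obs 3: x=-4 → posterior Inverse-Gamma(11/4, 36)
obs 4: x=4 → posterior Inverse-Gamma(13/4, 97/2)
obs 5: x=-3 → posterior Inverse-Gamma(15/4, 101/2)
obs 6: x=-2 → posterior Inverse-Gamma(17/4, 51)
obs 7: x=1/2 → posterior Inverse-Gamma(19/4, 417/8)

417/46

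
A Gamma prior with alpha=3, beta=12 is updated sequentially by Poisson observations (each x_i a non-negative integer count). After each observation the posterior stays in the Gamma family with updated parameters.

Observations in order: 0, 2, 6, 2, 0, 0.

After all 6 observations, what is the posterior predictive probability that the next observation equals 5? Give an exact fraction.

128852506588773187584/104127350297911241532841

obs 1: x=0 → posterior Gamma(3, 13)
obs 2: x=2 → posterior Gamma(5, 14)
obs 3: x=6 → posterior Gamma(11, 15)
obs 4: x=2 → posterior Gamma(13, 16)
obs 5: x=0 → posterior Gamma(13, 17)
obs 6: x=0 → posterior Gamma(13, 18)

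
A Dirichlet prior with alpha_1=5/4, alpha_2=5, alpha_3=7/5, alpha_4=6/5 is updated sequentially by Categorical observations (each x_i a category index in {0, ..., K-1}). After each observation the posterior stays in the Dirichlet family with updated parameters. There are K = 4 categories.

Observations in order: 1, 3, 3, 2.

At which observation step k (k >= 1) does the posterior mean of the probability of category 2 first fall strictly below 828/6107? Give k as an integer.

obs 1: x=1 → posterior Dirichlet(5/4, 6, 7/5, 6/5)
obs 2: x=3 → posterior Dirichlet(5/4, 6, 7/5, 11/5)
obs 3: x=3 → posterior Dirichlet(5/4, 6, 7/5, 16/5)
obs 4: x=2 → posterior Dirichlet(5/4, 6, 12/5, 16/5)

k = 2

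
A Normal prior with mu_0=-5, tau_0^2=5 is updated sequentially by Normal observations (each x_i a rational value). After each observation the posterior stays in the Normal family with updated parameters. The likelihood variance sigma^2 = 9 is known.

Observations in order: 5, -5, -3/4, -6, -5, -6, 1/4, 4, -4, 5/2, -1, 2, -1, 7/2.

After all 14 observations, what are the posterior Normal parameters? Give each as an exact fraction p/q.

obs 1: x=5 → posterior Normal(-10/7, 45/14)
obs 2: x=-5 → posterior Normal(-45/19, 45/19)
obs 3: x=-3/4 → posterior Normal(-65/32, 15/8)
obs 4: x=-6 → posterior Normal(-315/116, 45/29)
obs 5: x=-5 → posterior Normal(-415/136, 45/34)
obs 6: x=-6 → posterior Normal(-535/156, 15/13)
obs 7: x=1/4 → posterior Normal(-265/88, 45/44)
obs 8: x=4 → posterior Normal(-225/98, 45/49)
obs 9: x=-4 → posterior Normal(-265/108, 5/6)
obs 10: x=5/2 → posterior Normal(-120/59, 45/59)
obs 11: x=-1 → posterior Normal(-125/64, 45/64)
obs 12: x=2 → posterior Normal(-5/3, 15/23)
obs 13: x=-1 → posterior Normal(-60/37, 45/74)
obs 14: x=7/2 → posterior Normal(-205/158, 45/79)

mu_0=-205/158, tau_0^2=45/79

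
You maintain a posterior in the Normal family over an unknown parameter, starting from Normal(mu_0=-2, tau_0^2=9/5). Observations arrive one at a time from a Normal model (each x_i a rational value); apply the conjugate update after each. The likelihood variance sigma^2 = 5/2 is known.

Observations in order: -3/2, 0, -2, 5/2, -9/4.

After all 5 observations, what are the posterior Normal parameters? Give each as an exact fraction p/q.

mu_0=-217/230, tau_0^2=9/23

obs 1: x=-3/2 → posterior Normal(-77/43, 45/43)
obs 2: x=0 → posterior Normal(-77/61, 45/61)
obs 3: x=-2 → posterior Normal(-113/79, 45/79)
obs 4: x=5/2 → posterior Normal(-68/97, 45/97)
obs 5: x=-9/4 → posterior Normal(-217/230, 9/23)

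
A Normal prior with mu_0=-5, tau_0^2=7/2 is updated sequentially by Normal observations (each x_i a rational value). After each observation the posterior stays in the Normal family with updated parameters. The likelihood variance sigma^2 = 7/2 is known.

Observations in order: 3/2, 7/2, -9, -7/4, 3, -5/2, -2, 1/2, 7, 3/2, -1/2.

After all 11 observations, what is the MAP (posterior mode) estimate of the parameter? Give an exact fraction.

obs 1: x=3/2 → posterior Normal(-7/4, 7/4)
obs 2: x=7/2 → posterior Normal(0, 7/6)
obs 3: x=-9 → posterior Normal(-9/4, 7/8)
obs 4: x=-7/4 → posterior Normal(-43/20, 7/10)
obs 5: x=3 → posterior Normal(-31/24, 7/12)
obs 6: x=-5/2 → posterior Normal(-41/28, 1/2)
obs 7: x=-2 → posterior Normal(-49/32, 7/16)
obs 8: x=1/2 → posterior Normal(-47/36, 7/18)
obs 9: x=7 → posterior Normal(-19/40, 7/20)
obs 10: x=3/2 → posterior Normal(-13/44, 7/22)
obs 11: x=-1/2 → posterior Normal(-5/16, 7/24)

-5/16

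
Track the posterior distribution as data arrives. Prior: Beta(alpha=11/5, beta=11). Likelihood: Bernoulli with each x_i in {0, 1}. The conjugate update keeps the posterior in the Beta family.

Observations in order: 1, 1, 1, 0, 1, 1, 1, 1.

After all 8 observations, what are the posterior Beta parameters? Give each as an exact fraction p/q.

obs 1: x=1 → posterior Beta(16/5, 11)
obs 2: x=1 → posterior Beta(21/5, 11)
obs 3: x=1 → posterior Beta(26/5, 11)
obs 4: x=0 → posterior Beta(26/5, 12)
obs 5: x=1 → posterior Beta(31/5, 12)
obs 6: x=1 → posterior Beta(36/5, 12)
obs 7: x=1 → posterior Beta(41/5, 12)
obs 8: x=1 → posterior Beta(46/5, 12)

alpha=46/5, beta=12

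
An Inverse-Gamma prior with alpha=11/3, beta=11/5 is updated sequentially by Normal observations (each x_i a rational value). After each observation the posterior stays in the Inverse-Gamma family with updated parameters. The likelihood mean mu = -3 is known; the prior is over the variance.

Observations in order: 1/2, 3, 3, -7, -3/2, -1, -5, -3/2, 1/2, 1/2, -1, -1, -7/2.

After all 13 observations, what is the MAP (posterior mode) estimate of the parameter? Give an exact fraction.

obs 1: x=1/2 → posterior Inverse-Gamma(25/6, 333/40)
obs 2: x=3 → posterior Inverse-Gamma(14/3, 1053/40)
obs 3: x=3 → posterior Inverse-Gamma(31/6, 1773/40)
obs 4: x=-7 → posterior Inverse-Gamma(17/3, 2093/40)
obs 5: x=-3/2 → posterior Inverse-Gamma(37/6, 1069/20)
obs 6: x=-1 → posterior Inverse-Gamma(20/3, 1109/20)
obs 7: x=-5 → posterior Inverse-Gamma(43/6, 1149/20)
obs 8: x=-3/2 → posterior Inverse-Gamma(23/3, 2343/40)
obs 9: x=1/2 → posterior Inverse-Gamma(49/6, 647/10)
obs 10: x=1/2 → posterior Inverse-Gamma(26/3, 2833/40)
obs 11: x=-1 → posterior Inverse-Gamma(55/6, 2913/40)
obs 12: x=-1 → posterior Inverse-Gamma(29/3, 2993/40)
obs 13: x=-7/2 → posterior Inverse-Gamma(61/6, 1499/20)

4497/670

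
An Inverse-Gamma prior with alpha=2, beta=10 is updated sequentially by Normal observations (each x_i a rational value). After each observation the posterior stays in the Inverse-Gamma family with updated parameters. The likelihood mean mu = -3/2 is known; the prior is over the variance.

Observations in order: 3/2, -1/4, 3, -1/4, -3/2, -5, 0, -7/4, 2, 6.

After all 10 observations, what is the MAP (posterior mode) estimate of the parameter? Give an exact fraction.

obs 1: x=3/2 → posterior Inverse-Gamma(5/2, 29/2)
obs 2: x=-1/4 → posterior Inverse-Gamma(3, 489/32)
obs 3: x=3 → posterior Inverse-Gamma(7/2, 813/32)
obs 4: x=-1/4 → posterior Inverse-Gamma(4, 419/16)
obs 5: x=-3/2 → posterior Inverse-Gamma(9/2, 419/16)
obs 6: x=-5 → posterior Inverse-Gamma(5, 517/16)
obs 7: x=0 → posterior Inverse-Gamma(11/2, 535/16)
obs 8: x=-7/4 → posterior Inverse-Gamma(6, 1071/32)
obs 9: x=2 → posterior Inverse-Gamma(13/2, 1267/32)
obs 10: x=6 → posterior Inverse-Gamma(7, 2167/32)

2167/256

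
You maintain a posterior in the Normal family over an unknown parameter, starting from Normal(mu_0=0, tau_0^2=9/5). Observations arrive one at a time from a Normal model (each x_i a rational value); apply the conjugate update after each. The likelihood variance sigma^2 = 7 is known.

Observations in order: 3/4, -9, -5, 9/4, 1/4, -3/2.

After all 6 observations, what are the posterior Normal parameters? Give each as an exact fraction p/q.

obs 1: x=3/4 → posterior Normal(27/176, 63/44)
obs 2: x=-9 → posterior Normal(-297/212, 63/53)
obs 3: x=-5 → posterior Normal(-477/248, 63/62)
obs 4: x=9/4 → posterior Normal(-99/71, 63/71)
obs 5: x=1/4 → posterior Normal(-387/320, 63/80)
obs 6: x=-3/2 → posterior Normal(-441/356, 63/89)

mu_0=-441/356, tau_0^2=63/89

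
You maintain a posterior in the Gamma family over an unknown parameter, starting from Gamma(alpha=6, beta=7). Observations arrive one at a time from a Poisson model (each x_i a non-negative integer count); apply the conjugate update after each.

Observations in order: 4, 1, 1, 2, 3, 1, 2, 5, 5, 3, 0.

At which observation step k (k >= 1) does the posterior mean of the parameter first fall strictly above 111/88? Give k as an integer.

obs 1: x=4 → posterior Gamma(10, 8)
obs 2: x=1 → posterior Gamma(11, 9)
obs 3: x=1 → posterior Gamma(12, 10)
obs 4: x=2 → posterior Gamma(14, 11)
obs 5: x=3 → posterior Gamma(17, 12)
obs 6: x=1 → posterior Gamma(18, 13)
obs 7: x=2 → posterior Gamma(20, 14)
obs 8: x=5 → posterior Gamma(25, 15)
obs 9: x=5 → posterior Gamma(30, 16)
obs 10: x=3 → posterior Gamma(33, 17)
obs 11: x=0 → posterior Gamma(33, 18)

k = 4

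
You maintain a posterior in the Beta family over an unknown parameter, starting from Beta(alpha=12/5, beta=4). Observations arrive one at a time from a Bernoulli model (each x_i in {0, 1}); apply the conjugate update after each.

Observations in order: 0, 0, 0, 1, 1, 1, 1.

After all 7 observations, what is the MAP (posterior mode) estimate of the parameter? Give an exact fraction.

9/19

obs 1: x=0 → posterior Beta(12/5, 5)
obs 2: x=0 → posterior Beta(12/5, 6)
obs 3: x=0 → posterior Beta(12/5, 7)
obs 4: x=1 → posterior Beta(17/5, 7)
obs 5: x=1 → posterior Beta(22/5, 7)
obs 6: x=1 → posterior Beta(27/5, 7)
obs 7: x=1 → posterior Beta(32/5, 7)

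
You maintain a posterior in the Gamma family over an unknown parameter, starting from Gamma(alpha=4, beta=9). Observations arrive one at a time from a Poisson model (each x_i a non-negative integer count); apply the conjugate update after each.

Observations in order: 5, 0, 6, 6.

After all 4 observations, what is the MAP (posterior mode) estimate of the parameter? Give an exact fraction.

20/13

obs 1: x=5 → posterior Gamma(9, 10)
obs 2: x=0 → posterior Gamma(9, 11)
obs 3: x=6 → posterior Gamma(15, 12)
obs 4: x=6 → posterior Gamma(21, 13)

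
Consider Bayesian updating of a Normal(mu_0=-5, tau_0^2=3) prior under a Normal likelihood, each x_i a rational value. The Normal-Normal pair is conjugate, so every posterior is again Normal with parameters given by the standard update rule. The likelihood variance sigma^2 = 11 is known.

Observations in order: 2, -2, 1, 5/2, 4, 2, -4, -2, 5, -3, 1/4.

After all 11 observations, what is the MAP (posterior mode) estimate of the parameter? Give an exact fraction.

-151/176

obs 1: x=2 → posterior Normal(-7/2, 33/14)
obs 2: x=-2 → posterior Normal(-55/17, 33/17)
obs 3: x=1 → posterior Normal(-13/5, 33/20)
obs 4: x=5/2 → posterior Normal(-89/46, 33/23)
obs 5: x=4 → posterior Normal(-5/4, 33/26)
obs 6: x=2 → posterior Normal(-53/58, 33/29)
obs 7: x=-4 → posterior Normal(-77/64, 33/32)
obs 8: x=-2 → posterior Normal(-89/70, 33/35)
obs 9: x=5 → posterior Normal(-59/76, 33/38)
obs 10: x=-3 → posterior Normal(-77/82, 33/41)
obs 11: x=1/4 → posterior Normal(-151/176, 3/4)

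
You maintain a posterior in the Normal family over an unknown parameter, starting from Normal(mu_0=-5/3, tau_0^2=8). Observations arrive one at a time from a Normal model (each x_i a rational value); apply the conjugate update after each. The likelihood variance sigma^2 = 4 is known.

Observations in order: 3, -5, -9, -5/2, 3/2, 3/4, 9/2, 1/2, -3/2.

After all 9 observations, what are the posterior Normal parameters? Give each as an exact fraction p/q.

mu_0=-103/114, tau_0^2=8/19

obs 1: x=3 → posterior Normal(13/9, 8/3)
obs 2: x=-5 → posterior Normal(-17/15, 8/5)
obs 3: x=-9 → posterior Normal(-71/21, 8/7)
obs 4: x=-5/2 → posterior Normal(-86/27, 8/9)
obs 5: x=3/2 → posterior Normal(-7/3, 8/11)
obs 6: x=3/4 → posterior Normal(-145/78, 8/13)
obs 7: x=9/2 → posterior Normal(-91/90, 8/15)
obs 8: x=1/2 → posterior Normal(-5/6, 8/17)
obs 9: x=-3/2 → posterior Normal(-103/114, 8/19)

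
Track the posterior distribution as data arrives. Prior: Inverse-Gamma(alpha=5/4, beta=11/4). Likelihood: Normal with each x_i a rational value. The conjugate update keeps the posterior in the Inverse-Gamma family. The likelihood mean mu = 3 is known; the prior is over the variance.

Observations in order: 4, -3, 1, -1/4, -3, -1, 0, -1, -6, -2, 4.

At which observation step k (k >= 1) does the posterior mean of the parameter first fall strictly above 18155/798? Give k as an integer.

k = 10

obs 1: x=4 → posterior Inverse-Gamma(7/4, 13/4)
obs 2: x=-3 → posterior Inverse-Gamma(9/4, 85/4)
obs 3: x=1 → posterior Inverse-Gamma(11/4, 93/4)
obs 4: x=-1/4 → posterior Inverse-Gamma(13/4, 913/32)
obs 5: x=-3 → posterior Inverse-Gamma(15/4, 1489/32)
obs 6: x=-1 → posterior Inverse-Gamma(17/4, 1745/32)
obs 7: x=0 → posterior Inverse-Gamma(19/4, 1889/32)
obs 8: x=-1 → posterior Inverse-Gamma(21/4, 2145/32)
obs 9: x=-6 → posterior Inverse-Gamma(23/4, 3441/32)
obs 10: x=-2 → posterior Inverse-Gamma(25/4, 3841/32)
obs 11: x=4 → posterior Inverse-Gamma(27/4, 3857/32)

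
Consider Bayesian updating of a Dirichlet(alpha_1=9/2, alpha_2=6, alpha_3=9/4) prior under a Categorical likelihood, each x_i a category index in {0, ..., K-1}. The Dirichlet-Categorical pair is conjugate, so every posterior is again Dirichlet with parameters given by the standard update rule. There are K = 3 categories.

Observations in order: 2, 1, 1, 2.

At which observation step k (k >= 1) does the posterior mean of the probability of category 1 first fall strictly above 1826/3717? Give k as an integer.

k = 3

obs 1: x=2 → posterior Dirichlet(9/2, 6, 13/4)
obs 2: x=1 → posterior Dirichlet(9/2, 7, 13/4)
obs 3: x=1 → posterior Dirichlet(9/2, 8, 13/4)
obs 4: x=2 → posterior Dirichlet(9/2, 8, 17/4)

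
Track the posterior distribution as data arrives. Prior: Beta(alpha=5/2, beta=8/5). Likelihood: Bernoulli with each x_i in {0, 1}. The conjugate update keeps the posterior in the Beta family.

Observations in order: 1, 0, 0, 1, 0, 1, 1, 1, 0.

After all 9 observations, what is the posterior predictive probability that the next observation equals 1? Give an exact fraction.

obs 1: x=1 → posterior Beta(7/2, 8/5)
obs 2: x=0 → posterior Beta(7/2, 13/5)
obs 3: x=0 → posterior Beta(7/2, 18/5)
obs 4: x=1 → posterior Beta(9/2, 18/5)
obs 5: x=0 → posterior Beta(9/2, 23/5)
obs 6: x=1 → posterior Beta(11/2, 23/5)
obs 7: x=1 → posterior Beta(13/2, 23/5)
obs 8: x=1 → posterior Beta(15/2, 23/5)
obs 9: x=0 → posterior Beta(15/2, 28/5)

75/131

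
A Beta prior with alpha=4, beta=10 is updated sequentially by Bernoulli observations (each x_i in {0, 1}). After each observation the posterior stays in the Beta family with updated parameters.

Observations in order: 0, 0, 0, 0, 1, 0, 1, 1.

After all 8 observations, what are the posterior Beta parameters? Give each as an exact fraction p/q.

obs 1: x=0 → posterior Beta(4, 11)
obs 2: x=0 → posterior Beta(4, 12)
obs 3: x=0 → posterior Beta(4, 13)
obs 4: x=0 → posterior Beta(4, 14)
obs 5: x=1 → posterior Beta(5, 14)
obs 6: x=0 → posterior Beta(5, 15)
obs 7: x=1 → posterior Beta(6, 15)
obs 8: x=1 → posterior Beta(7, 15)

alpha=7, beta=15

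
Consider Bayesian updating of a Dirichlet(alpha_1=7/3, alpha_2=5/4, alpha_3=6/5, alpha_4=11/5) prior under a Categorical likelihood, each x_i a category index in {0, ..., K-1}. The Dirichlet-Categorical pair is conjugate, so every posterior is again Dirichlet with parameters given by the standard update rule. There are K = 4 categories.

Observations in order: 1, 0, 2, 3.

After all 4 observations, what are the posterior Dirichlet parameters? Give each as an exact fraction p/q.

obs 1: x=1 → posterior Dirichlet(7/3, 9/4, 6/5, 11/5)
obs 2: x=0 → posterior Dirichlet(10/3, 9/4, 6/5, 11/5)
obs 3: x=2 → posterior Dirichlet(10/3, 9/4, 11/5, 11/5)
obs 4: x=3 → posterior Dirichlet(10/3, 9/4, 11/5, 16/5)

alpha_1=10/3, alpha_2=9/4, alpha_3=11/5, alpha_4=16/5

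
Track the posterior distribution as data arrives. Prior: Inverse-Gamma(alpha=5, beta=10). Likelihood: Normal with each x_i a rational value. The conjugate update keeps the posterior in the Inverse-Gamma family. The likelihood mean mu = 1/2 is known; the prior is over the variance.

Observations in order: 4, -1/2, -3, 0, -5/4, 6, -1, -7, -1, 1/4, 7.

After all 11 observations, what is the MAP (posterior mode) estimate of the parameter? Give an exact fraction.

obs 1: x=4 → posterior Inverse-Gamma(11/2, 129/8)
obs 2: x=-1/2 → posterior Inverse-Gamma(6, 133/8)
obs 3: x=-3 → posterior Inverse-Gamma(13/2, 91/4)
obs 4: x=0 → posterior Inverse-Gamma(7, 183/8)
obs 5: x=-5/4 → posterior Inverse-Gamma(15/2, 781/32)
obs 6: x=6 → posterior Inverse-Gamma(8, 1265/32)
obs 7: x=-1 → posterior Inverse-Gamma(17/2, 1301/32)
obs 8: x=-7 → posterior Inverse-Gamma(9, 2201/32)
obs 9: x=-1 → posterior Inverse-Gamma(19/2, 2237/32)
obs 10: x=1/4 → posterior Inverse-Gamma(10, 1119/16)
obs 11: x=7 → posterior Inverse-Gamma(21/2, 1457/16)

1457/184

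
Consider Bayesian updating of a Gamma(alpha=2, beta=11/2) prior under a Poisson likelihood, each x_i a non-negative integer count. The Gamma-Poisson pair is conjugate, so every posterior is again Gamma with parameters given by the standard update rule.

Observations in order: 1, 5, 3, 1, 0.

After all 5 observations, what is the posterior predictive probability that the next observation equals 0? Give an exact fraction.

obs 1: x=1 → posterior Gamma(3, 13/2)
obs 2: x=5 → posterior Gamma(8, 15/2)
obs 3: x=3 → posterior Gamma(11, 17/2)
obs 4: x=1 → posterior Gamma(12, 19/2)
obs 5: x=0 → posterior Gamma(12, 21/2)

7355827511386641/21914624432020321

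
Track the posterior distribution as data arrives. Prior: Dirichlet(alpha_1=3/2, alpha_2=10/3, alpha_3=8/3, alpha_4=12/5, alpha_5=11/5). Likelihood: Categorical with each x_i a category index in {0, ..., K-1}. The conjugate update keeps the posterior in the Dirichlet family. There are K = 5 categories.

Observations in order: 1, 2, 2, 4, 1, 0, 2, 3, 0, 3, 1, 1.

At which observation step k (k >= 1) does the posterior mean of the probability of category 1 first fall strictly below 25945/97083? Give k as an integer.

k = 8

obs 1: x=1 → posterior Dirichlet(3/2, 13/3, 8/3, 12/5, 11/5)
obs 2: x=2 → posterior Dirichlet(3/2, 13/3, 11/3, 12/5, 11/5)
obs 3: x=2 → posterior Dirichlet(3/2, 13/3, 14/3, 12/5, 11/5)
obs 4: x=4 → posterior Dirichlet(3/2, 13/3, 14/3, 12/5, 16/5)
obs 5: x=1 → posterior Dirichlet(3/2, 16/3, 14/3, 12/5, 16/5)
obs 6: x=0 → posterior Dirichlet(5/2, 16/3, 14/3, 12/5, 16/5)
obs 7: x=2 → posterior Dirichlet(5/2, 16/3, 17/3, 12/5, 16/5)
obs 8: x=3 → posterior Dirichlet(5/2, 16/3, 17/3, 17/5, 16/5)
obs 9: x=0 → posterior Dirichlet(7/2, 16/3, 17/3, 17/5, 16/5)
obs 10: x=3 → posterior Dirichlet(7/2, 16/3, 17/3, 22/5, 16/5)
obs 11: x=1 → posterior Dirichlet(7/2, 19/3, 17/3, 22/5, 16/5)
obs 12: x=1 → posterior Dirichlet(7/2, 22/3, 17/3, 22/5, 16/5)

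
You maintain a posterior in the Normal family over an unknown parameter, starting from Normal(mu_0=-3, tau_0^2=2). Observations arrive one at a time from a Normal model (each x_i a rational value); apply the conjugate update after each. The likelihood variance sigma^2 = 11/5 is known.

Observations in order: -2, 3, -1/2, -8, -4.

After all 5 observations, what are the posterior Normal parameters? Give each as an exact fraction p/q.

mu_0=-148/61, tau_0^2=22/61

obs 1: x=-2 → posterior Normal(-53/21, 22/21)
obs 2: x=3 → posterior Normal(-23/31, 22/31)
obs 3: x=-1/2 → posterior Normal(-28/41, 22/41)
obs 4: x=-8 → posterior Normal(-36/17, 22/51)
obs 5: x=-4 → posterior Normal(-148/61, 22/61)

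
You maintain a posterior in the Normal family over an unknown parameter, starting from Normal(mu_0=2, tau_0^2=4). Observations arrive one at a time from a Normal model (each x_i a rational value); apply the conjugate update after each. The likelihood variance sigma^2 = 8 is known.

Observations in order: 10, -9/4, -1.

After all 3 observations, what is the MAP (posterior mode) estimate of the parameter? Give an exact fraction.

43/20

obs 1: x=10 → posterior Normal(14/3, 8/3)
obs 2: x=-9/4 → posterior Normal(47/16, 2)
obs 3: x=-1 → posterior Normal(43/20, 8/5)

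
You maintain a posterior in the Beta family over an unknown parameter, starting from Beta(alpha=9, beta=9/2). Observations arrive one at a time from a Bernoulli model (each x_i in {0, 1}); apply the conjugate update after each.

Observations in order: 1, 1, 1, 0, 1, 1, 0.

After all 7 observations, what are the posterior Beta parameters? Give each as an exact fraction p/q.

obs 1: x=1 → posterior Beta(10, 9/2)
obs 2: x=1 → posterior Beta(11, 9/2)
obs 3: x=1 → posterior Beta(12, 9/2)
obs 4: x=0 → posterior Beta(12, 11/2)
obs 5: x=1 → posterior Beta(13, 11/2)
obs 6: x=1 → posterior Beta(14, 11/2)
obs 7: x=0 → posterior Beta(14, 13/2)

alpha=14, beta=13/2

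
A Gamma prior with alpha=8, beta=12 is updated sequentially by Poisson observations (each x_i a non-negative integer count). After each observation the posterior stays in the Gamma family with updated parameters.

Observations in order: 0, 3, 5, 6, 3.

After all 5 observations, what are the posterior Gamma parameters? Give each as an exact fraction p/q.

obs 1: x=0 → posterior Gamma(8, 13)
obs 2: x=3 → posterior Gamma(11, 14)
obs 3: x=5 → posterior Gamma(16, 15)
obs 4: x=6 → posterior Gamma(22, 16)
obs 5: x=3 → posterior Gamma(25, 17)

alpha=25, beta=17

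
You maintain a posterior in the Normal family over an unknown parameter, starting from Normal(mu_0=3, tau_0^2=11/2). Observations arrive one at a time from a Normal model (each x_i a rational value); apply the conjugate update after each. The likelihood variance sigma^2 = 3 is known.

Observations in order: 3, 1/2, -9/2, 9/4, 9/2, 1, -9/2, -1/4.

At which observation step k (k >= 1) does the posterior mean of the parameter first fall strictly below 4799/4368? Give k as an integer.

k = 3

obs 1: x=3 → posterior Normal(3, 33/17)
obs 2: x=1/2 → posterior Normal(113/56, 33/28)
obs 3: x=-9/2 → posterior Normal(7/39, 11/13)
obs 4: x=9/4 → posterior Normal(127/200, 33/50)
obs 5: x=9/2 → posterior Normal(325/244, 33/61)
obs 6: x=1 → posterior Normal(41/32, 11/24)
obs 7: x=-9/2 → posterior Normal(171/332, 33/83)
obs 8: x=-1/4 → posterior Normal(20/47, 33/94)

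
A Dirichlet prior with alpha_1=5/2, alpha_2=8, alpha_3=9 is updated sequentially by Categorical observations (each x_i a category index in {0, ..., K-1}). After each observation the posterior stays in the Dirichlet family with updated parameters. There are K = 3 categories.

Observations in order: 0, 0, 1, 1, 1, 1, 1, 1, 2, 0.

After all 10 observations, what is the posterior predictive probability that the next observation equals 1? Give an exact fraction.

28/59

obs 1: x=0 → posterior Dirichlet(7/2, 8, 9)
obs 2: x=0 → posterior Dirichlet(9/2, 8, 9)
obs 3: x=1 → posterior Dirichlet(9/2, 9, 9)
obs 4: x=1 → posterior Dirichlet(9/2, 10, 9)
obs 5: x=1 → posterior Dirichlet(9/2, 11, 9)
obs 6: x=1 → posterior Dirichlet(9/2, 12, 9)
obs 7: x=1 → posterior Dirichlet(9/2, 13, 9)
obs 8: x=1 → posterior Dirichlet(9/2, 14, 9)
obs 9: x=2 → posterior Dirichlet(9/2, 14, 10)
obs 10: x=0 → posterior Dirichlet(11/2, 14, 10)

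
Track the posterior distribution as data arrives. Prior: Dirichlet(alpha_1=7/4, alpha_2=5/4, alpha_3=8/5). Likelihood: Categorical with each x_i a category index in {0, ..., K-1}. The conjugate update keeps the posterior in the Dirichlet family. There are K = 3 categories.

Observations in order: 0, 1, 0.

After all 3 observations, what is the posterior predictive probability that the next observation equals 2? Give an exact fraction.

4/19

obs 1: x=0 → posterior Dirichlet(11/4, 5/4, 8/5)
obs 2: x=1 → posterior Dirichlet(11/4, 9/4, 8/5)
obs 3: x=0 → posterior Dirichlet(15/4, 9/4, 8/5)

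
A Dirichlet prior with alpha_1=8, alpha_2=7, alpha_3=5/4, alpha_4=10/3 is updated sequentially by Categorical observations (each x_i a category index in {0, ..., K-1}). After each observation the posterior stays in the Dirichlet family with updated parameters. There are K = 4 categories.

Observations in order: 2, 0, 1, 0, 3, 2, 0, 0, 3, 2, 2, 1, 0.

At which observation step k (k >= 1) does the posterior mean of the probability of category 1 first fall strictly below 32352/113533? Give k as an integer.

obs 1: x=2 → posterior Dirichlet(8, 7, 9/4, 10/3)
obs 2: x=0 → posterior Dirichlet(9, 7, 9/4, 10/3)
obs 3: x=1 → posterior Dirichlet(9, 8, 9/4, 10/3)
obs 4: x=0 → posterior Dirichlet(10, 8, 9/4, 10/3)
obs 5: x=3 → posterior Dirichlet(10, 8, 9/4, 13/3)
obs 6: x=2 → posterior Dirichlet(10, 8, 13/4, 13/3)
obs 7: x=0 → posterior Dirichlet(11, 8, 13/4, 13/3)
obs 8: x=0 → posterior Dirichlet(12, 8, 13/4, 13/3)
obs 9: x=3 → posterior Dirichlet(12, 8, 13/4, 16/3)
obs 10: x=2 → posterior Dirichlet(12, 8, 17/4, 16/3)
obs 11: x=2 → posterior Dirichlet(12, 8, 21/4, 16/3)
obs 12: x=1 → posterior Dirichlet(12, 9, 21/4, 16/3)
obs 13: x=0 → posterior Dirichlet(13, 9, 21/4, 16/3)

k = 9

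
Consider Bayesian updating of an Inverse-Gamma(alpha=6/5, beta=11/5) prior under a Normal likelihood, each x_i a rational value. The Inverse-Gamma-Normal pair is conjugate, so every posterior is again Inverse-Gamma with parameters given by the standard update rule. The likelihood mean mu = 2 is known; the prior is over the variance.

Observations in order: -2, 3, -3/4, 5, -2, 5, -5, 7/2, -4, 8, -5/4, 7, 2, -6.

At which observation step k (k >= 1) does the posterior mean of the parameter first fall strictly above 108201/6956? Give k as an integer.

k = 9

obs 1: x=-2 → posterior Inverse-Gamma(17/10, 51/5)
obs 2: x=3 → posterior Inverse-Gamma(11/5, 107/10)
obs 3: x=-3/4 → posterior Inverse-Gamma(27/10, 2317/160)
obs 4: x=5 → posterior Inverse-Gamma(16/5, 3037/160)
obs 5: x=-2 → posterior Inverse-Gamma(37/10, 4317/160)
obs 6: x=5 → posterior Inverse-Gamma(21/5, 5037/160)
obs 7: x=-5 → posterior Inverse-Gamma(47/10, 8957/160)
obs 8: x=7/2 → posterior Inverse-Gamma(26/5, 9137/160)
obs 9: x=-4 → posterior Inverse-Gamma(57/10, 12017/160)
obs 10: x=8 → posterior Inverse-Gamma(31/5, 14897/160)
obs 11: x=-5/4 → posterior Inverse-Gamma(67/10, 7871/80)
obs 12: x=7 → posterior Inverse-Gamma(36/5, 8871/80)
obs 13: x=2 → posterior Inverse-Gamma(77/10, 8871/80)
obs 14: x=-6 → posterior Inverse-Gamma(41/5, 11431/80)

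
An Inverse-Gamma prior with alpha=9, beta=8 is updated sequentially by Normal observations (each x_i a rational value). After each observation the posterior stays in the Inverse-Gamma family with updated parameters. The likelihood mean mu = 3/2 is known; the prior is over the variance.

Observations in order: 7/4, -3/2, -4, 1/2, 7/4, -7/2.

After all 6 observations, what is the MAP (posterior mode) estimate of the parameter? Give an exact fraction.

651/208

obs 1: x=7/4 → posterior Inverse-Gamma(19/2, 257/32)
obs 2: x=-3/2 → posterior Inverse-Gamma(10, 401/32)
obs 3: x=-4 → posterior Inverse-Gamma(21/2, 885/32)
obs 4: x=1/2 → posterior Inverse-Gamma(11, 901/32)
obs 5: x=7/4 → posterior Inverse-Gamma(23/2, 451/16)
obs 6: x=-7/2 → posterior Inverse-Gamma(12, 651/16)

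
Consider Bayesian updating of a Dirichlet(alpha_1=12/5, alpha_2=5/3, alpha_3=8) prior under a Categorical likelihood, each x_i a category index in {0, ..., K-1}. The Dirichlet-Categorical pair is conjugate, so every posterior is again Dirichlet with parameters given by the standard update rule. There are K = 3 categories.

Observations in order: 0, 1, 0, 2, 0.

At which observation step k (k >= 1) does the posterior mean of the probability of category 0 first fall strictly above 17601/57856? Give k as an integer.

k = 5

obs 1: x=0 → posterior Dirichlet(17/5, 5/3, 8)
obs 2: x=1 → posterior Dirichlet(17/5, 8/3, 8)
obs 3: x=0 → posterior Dirichlet(22/5, 8/3, 8)
obs 4: x=2 → posterior Dirichlet(22/5, 8/3, 9)
obs 5: x=0 → posterior Dirichlet(27/5, 8/3, 9)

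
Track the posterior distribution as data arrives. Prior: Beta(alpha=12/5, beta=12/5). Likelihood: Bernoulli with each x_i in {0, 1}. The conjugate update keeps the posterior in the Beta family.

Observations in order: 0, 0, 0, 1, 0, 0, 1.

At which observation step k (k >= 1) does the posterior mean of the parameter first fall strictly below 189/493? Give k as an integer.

k = 2

obs 1: x=0 → posterior Beta(12/5, 17/5)
obs 2: x=0 → posterior Beta(12/5, 22/5)
obs 3: x=0 → posterior Beta(12/5, 27/5)
obs 4: x=1 → posterior Beta(17/5, 27/5)
obs 5: x=0 → posterior Beta(17/5, 32/5)
obs 6: x=0 → posterior Beta(17/5, 37/5)
obs 7: x=1 → posterior Beta(22/5, 37/5)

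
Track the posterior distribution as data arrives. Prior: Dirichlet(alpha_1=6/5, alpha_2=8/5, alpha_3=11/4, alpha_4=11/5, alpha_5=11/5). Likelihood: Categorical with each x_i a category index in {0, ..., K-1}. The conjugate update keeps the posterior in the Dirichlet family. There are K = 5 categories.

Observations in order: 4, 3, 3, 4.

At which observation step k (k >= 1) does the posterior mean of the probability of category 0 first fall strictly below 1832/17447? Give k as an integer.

obs 1: x=4 → posterior Dirichlet(6/5, 8/5, 11/4, 11/5, 16/5)
obs 2: x=3 → posterior Dirichlet(6/5, 8/5, 11/4, 16/5, 16/5)
obs 3: x=3 → posterior Dirichlet(6/5, 8/5, 11/4, 21/5, 16/5)
obs 4: x=4 → posterior Dirichlet(6/5, 8/5, 11/4, 21/5, 21/5)

k = 2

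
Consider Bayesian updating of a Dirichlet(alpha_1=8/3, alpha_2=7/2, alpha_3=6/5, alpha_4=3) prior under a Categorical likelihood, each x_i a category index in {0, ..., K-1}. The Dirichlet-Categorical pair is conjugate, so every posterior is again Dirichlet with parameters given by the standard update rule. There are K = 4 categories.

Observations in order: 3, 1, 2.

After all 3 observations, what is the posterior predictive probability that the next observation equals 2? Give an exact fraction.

66/401

obs 1: x=3 → posterior Dirichlet(8/3, 7/2, 6/5, 4)
obs 2: x=1 → posterior Dirichlet(8/3, 9/2, 6/5, 4)
obs 3: x=2 → posterior Dirichlet(8/3, 9/2, 11/5, 4)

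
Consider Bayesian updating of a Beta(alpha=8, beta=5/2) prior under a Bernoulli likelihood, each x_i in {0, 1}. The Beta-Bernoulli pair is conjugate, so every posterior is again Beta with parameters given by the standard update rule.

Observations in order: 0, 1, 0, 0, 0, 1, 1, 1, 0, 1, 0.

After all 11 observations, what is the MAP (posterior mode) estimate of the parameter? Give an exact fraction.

8/13

obs 1: x=0 → posterior Beta(8, 7/2)
obs 2: x=1 → posterior Beta(9, 7/2)
obs 3: x=0 → posterior Beta(9, 9/2)
obs 4: x=0 → posterior Beta(9, 11/2)
obs 5: x=0 → posterior Beta(9, 13/2)
obs 6: x=1 → posterior Beta(10, 13/2)
obs 7: x=1 → posterior Beta(11, 13/2)
obs 8: x=1 → posterior Beta(12, 13/2)
obs 9: x=0 → posterior Beta(12, 15/2)
obs 10: x=1 → posterior Beta(13, 15/2)
obs 11: x=0 → posterior Beta(13, 17/2)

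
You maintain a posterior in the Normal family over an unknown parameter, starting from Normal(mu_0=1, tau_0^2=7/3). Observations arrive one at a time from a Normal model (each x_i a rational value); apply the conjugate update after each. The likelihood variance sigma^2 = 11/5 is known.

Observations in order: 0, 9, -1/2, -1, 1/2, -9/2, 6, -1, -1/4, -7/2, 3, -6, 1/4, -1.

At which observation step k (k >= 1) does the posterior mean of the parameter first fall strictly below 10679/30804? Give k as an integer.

obs 1: x=0 → posterior Normal(33/68, 77/68)
obs 2: x=9 → posterior Normal(348/103, 77/103)
obs 3: x=-1/2 → posterior Normal(661/276, 77/138)
obs 4: x=-1 → posterior Normal(591/346, 77/173)
obs 5: x=1/2 → posterior Normal(313/208, 77/208)
obs 6: x=-9/2 → posterior Normal(311/486, 77/243)
obs 7: x=6 → posterior Normal(731/556, 77/278)
obs 8: x=-1 → posterior Normal(661/626, 77/313)
obs 9: x=-1/4 → posterior Normal(429/464, 77/348)
obs 10: x=-7/2 → posterior Normal(797/1532, 77/383)
obs 11: x=3 → posterior Normal(1217/1672, 7/38)
obs 12: x=-6 → posterior Normal(377/1812, 77/453)
obs 13: x=1/4 → posterior Normal(103/488, 77/488)
obs 14: x=-1 → posterior Normal(68/523, 77/523)

k = 12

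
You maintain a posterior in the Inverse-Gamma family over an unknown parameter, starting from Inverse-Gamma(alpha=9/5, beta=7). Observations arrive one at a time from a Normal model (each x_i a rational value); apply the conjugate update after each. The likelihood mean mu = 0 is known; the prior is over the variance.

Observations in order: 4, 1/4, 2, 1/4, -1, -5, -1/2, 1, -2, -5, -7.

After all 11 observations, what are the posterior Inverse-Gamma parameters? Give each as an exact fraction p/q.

alpha=73/10, beta=1115/16

obs 1: x=4 → posterior Inverse-Gamma(23/10, 15)
obs 2: x=1/4 → posterior Inverse-Gamma(14/5, 481/32)
obs 3: x=2 → posterior Inverse-Gamma(33/10, 545/32)
obs 4: x=1/4 → posterior Inverse-Gamma(19/5, 273/16)
obs 5: x=-1 → posterior Inverse-Gamma(43/10, 281/16)
obs 6: x=-5 → posterior Inverse-Gamma(24/5, 481/16)
obs 7: x=-1/2 → posterior Inverse-Gamma(53/10, 483/16)
obs 8: x=1 → posterior Inverse-Gamma(29/5, 491/16)
obs 9: x=-2 → posterior Inverse-Gamma(63/10, 523/16)
obs 10: x=-5 → posterior Inverse-Gamma(34/5, 723/16)
obs 11: x=-7 → posterior Inverse-Gamma(73/10, 1115/16)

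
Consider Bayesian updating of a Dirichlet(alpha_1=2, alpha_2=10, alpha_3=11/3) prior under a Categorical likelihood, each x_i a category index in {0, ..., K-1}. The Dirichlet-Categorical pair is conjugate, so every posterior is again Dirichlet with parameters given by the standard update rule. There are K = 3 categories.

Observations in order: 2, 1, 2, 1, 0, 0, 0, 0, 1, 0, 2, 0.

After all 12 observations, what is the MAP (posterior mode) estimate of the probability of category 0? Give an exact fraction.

obs 1: x=2 → posterior Dirichlet(2, 10, 14/3)
obs 2: x=1 → posterior Dirichlet(2, 11, 14/3)
obs 3: x=2 → posterior Dirichlet(2, 11, 17/3)
obs 4: x=1 → posterior Dirichlet(2, 12, 17/3)
obs 5: x=0 → posterior Dirichlet(3, 12, 17/3)
obs 6: x=0 → posterior Dirichlet(4, 12, 17/3)
obs 7: x=0 → posterior Dirichlet(5, 12, 17/3)
obs 8: x=0 → posterior Dirichlet(6, 12, 17/3)
obs 9: x=1 → posterior Dirichlet(6, 13, 17/3)
obs 10: x=0 → posterior Dirichlet(7, 13, 17/3)
obs 11: x=2 → posterior Dirichlet(7, 13, 20/3)
obs 12: x=0 → posterior Dirichlet(8, 13, 20/3)

21/74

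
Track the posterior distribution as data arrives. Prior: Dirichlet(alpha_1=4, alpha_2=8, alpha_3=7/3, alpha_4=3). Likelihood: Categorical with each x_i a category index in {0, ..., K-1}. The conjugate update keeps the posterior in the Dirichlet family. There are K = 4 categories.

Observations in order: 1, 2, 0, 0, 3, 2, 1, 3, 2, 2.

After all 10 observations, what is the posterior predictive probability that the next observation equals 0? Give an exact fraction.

obs 1: x=1 → posterior Dirichlet(4, 9, 7/3, 3)
obs 2: x=2 → posterior Dirichlet(4, 9, 10/3, 3)
obs 3: x=0 → posterior Dirichlet(5, 9, 10/3, 3)
obs 4: x=0 → posterior Dirichlet(6, 9, 10/3, 3)
obs 5: x=3 → posterior Dirichlet(6, 9, 10/3, 4)
obs 6: x=2 → posterior Dirichlet(6, 9, 13/3, 4)
obs 7: x=1 → posterior Dirichlet(6, 10, 13/3, 4)
obs 8: x=3 → posterior Dirichlet(6, 10, 13/3, 5)
obs 9: x=2 → posterior Dirichlet(6, 10, 16/3, 5)
obs 10: x=2 → posterior Dirichlet(6, 10, 19/3, 5)

9/41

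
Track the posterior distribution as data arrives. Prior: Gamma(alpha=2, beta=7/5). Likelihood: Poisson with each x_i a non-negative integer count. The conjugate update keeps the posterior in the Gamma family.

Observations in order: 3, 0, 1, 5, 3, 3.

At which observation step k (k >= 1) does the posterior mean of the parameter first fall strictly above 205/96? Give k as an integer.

obs 1: x=3 → posterior Gamma(5, 12/5)
obs 2: x=0 → posterior Gamma(5, 17/5)
obs 3: x=1 → posterior Gamma(6, 22/5)
obs 4: x=5 → posterior Gamma(11, 27/5)
obs 5: x=3 → posterior Gamma(14, 32/5)
obs 6: x=3 → posterior Gamma(17, 37/5)

k = 5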